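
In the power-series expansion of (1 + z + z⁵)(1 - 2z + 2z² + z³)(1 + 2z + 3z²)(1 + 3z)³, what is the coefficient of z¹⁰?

75

(1 + z + z⁵) has coefficients 1,1,0,0,0,1 for degrees 0…5.
(1 - 2z + 2z² + z³) has coefficients 1,-2,2,1,0,0,0,0,0,0,0 for degrees 0…10.
Multiplying by (1 + 2z + 3z²) gives running coefficients 1,0,1,-1,8,3,0,0,0,0,0 for degrees 0…10.
Finally multiplying by (1 + 3z)³, the product of all factors after the first has coefficients 1,9,28,35,26,75,216,297,81,0,0 for degrees 0…10.
[z¹⁰] = 1·0 + 1·0 + 1·75 = 75.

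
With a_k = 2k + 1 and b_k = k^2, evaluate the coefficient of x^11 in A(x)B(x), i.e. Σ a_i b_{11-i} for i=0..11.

2926

The convolution is the x^11 coefficient of A(x)B(x).
Σ = 1·121 + 3·100 + 5·81 + 7·64 + 9·49 + 11·36 + 13·25 + 15·16 + 17·9 + 19·4 + 21·1 + 23·0 = 2926.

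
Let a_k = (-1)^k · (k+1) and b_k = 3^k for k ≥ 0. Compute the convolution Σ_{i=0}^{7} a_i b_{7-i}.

Write out a_i and b_{7-i} for i = 0,…,7 and sum the products.
Σ = 1·2187 − 2·729 + 3·243 − 4·81 + 5·27 − 6·9 + 7·3 − 8·1 = 1228.

1228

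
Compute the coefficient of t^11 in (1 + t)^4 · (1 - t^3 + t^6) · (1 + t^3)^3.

(1 + t)^4 has coefficients 1,4,6,4,1 for degrees 0…4.
(1 - t^3 + t^6) has coefficients 1,0,0,-1,0,0,1,0,0,0,0,0 for degrees 0…11.
Finally multiplying by (1 + t^3)^3, the product of all factors after the first has coefficients 1,0,0,2,0,0,1,0,0,1,0,0 for degrees 0…11.
[t^11] = 1·0 + 4·0 + 6·1 + 4·0 + 1·0 = 6.

6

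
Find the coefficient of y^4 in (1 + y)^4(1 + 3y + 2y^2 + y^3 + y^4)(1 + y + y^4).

62

(1 + y)^4 has coefficients 1,4,6,4,1 for degrees 0…4.
(1 + 3y + 2y^2 + y^3 + y^4) has coefficients 1,3,2,1,1 for degrees 0…4.
Finally multiplying by (1 + y + y^4), the product of all factors after the first has coefficients 1,4,5,3,3 for degrees 0…4.
[y^4] = 1·3 + 4·3 + 6·5 + 4·4 + 1·1 = 62.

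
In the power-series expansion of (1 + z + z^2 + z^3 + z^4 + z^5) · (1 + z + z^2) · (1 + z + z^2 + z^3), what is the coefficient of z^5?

12

(1 + z + z^2 + z^3 + z^4 + z^5) has coefficients 1,1,1,1,1,1 for degrees 0…5.
(1 + z + z^2) has coefficients 1,1,1,0,0,0 for degrees 0…5.
Finally multiplying by (1 + z + z^2 + z^3), the product of all factors after the first has coefficients 1,2,3,3,2,1 for degrees 0…5.
[z^5] = 1·1 + 1·2 + 1·3 + 1·3 + 1·2 + 1·1 = 12.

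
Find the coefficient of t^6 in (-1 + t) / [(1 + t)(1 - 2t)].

-22

The denominator gives the recurrence a_n = a_(n−1) + 2a_(n−2) for n ≥ 3; the numerator fixes a_0 = -1, a_1 = 0, a_2 = -2.
Iterating: -1, 0, -2, -2, -6, -10, -22, so a_6 = -22.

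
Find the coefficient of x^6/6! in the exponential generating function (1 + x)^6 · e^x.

13327

The EGF product rule gives c_6 = Σ_{k_1+k_2=6} C(6; k_1,k_2) · ∏ g_i(k_i), where (1+x)^6 gives the falling factorial (6)_k; e^x gives (1)^k.
g_1(k) for k = 0…6: 1, 6, 30, 120, 360, 720, 720.
g_2(k) for k = 0…6: 1, 1, 1, 1, 1, 1, 1.
c_6 = Σ_k C(6,k)·g_1(k)·g_2(6−k) = 1·1·1 + 6·6·1 + 15·30·1 + 20·120·1 + 15·360·1 + 6·720·1 + 1·720·1 = 1 + 36 + 450 + 2400 + 5400 + 4320 + 720 = 13327.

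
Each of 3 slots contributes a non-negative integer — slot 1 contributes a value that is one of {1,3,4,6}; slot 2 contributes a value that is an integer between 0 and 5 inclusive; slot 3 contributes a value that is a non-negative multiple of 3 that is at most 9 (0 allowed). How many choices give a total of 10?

The generating function for the choices is (x + x^3 + x^4 + x^6)·(1 + x + x^2 + x^3 + x^4 + x^5)·(1 + x^3 + x^6 + x^9); the count is [x^10].
(x + x^3 + x^4 + x^6) has coefficients 0,1,0,1,1,0,1 for degrees 0…6.
(1 + x + x^2 + x^3 + x^4 + x^5) has coefficients 1,1,1,1,1,1,0,0,0,0,0 for degrees 0…10.
Finally multiplying by (1 + x^3 + x^6 + x^9), the product of all factors after the first has coefficients 1,1,1,2,2,2,2,2,2,2,2 for degrees 0…10.
[x^10] = 1·2 + 1·2 + 1·2 + 1·2 = 8.

8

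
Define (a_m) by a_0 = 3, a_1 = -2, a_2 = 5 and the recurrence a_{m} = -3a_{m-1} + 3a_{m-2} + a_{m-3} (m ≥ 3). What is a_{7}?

-3482

The ordinary generating function has denominator 1 + 3t - 3t^2 - t^3.
Iterating the recurrence: a_0,…,a_{7} = 3, -2, 5, -18, 67, -250, 933, -3482.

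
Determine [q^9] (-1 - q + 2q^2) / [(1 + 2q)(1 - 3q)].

-13122

The denominator gives the recurrence a_n = a_(n−1) + 6a_(n−2) for n ≥ 3; the numerator fixes a_0 = -1, a_1 = -2, a_2 = -6.
Iterating: -1, -2, -6, -18, -54, -162, -486, -1458, -4374, -13122, so a_9 = -13122.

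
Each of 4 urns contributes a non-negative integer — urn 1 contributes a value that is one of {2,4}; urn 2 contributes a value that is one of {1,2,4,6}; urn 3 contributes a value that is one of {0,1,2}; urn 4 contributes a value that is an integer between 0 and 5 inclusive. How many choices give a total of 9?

The generating function for the choices is (z^2 + z^4)·(z + z^2 + z^4 + z^6)·(1 + z + z^2)·(1 + z + z^2 + z^3 + z^4 + z^5); the count is [z^9].
(z^2 + z^4) has coefficients 0,0,1,0,1 for degrees 0…4.
(z + z^2 + z^4 + z^6) has coefficients 0,1,1,0,1,0,1,0,0,0 for degrees 0…9.
Multiplying by (1 + z + z^2) gives running coefficients 0,1,2,2,2,1,2,1,1,0 for degrees 0…9.
Finally multiplying by (1 + z + z^2 + z^3 + z^4 + z^5), the product of all factors after the first has coefficients 0,1,3,5,7,8,10,10,9,7 for degrees 0…9.
[z^9] = 1·10 + 1·8 = 18.

18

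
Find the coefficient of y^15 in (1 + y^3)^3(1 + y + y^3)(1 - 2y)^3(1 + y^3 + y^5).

-74

(1 + y^3)^3 has coefficients 1,0,0,3,0,0,3,0,0,1 for degrees 0…9.
(1 + y + y^3) has coefficients 1,1,0,1,0,0,0,0,0,0,0,0,0,0,0,0 for degrees 0…15.
Multiplying by (1 - 2y)^3 gives running coefficients 1,-5,6,5,-14,12,-8,0,0,0,0,0,0,0,0,0 for degrees 0…15.
Finally multiplying by (1 + y^3 + y^5), the product of all factors after the first has coefficients 1,-5,6,6,-19,19,-8,-8,17,-22,12,-8,0,0,0,0 for degrees 0…15.
[y^15] = 1·0 + 3·0 + 3·(-22) + 1·(-8) = -74.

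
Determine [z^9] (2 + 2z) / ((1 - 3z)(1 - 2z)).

Partial fractions give a closed form: a_n = (8)·3^n + (-6)·2^n.
At n = 9: a_9 = 154392.

154392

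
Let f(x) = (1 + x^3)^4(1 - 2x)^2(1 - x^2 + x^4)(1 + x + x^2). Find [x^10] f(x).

(1 + x^3)^4 has coefficients 1,0,0,4,0,0,6,0,0,4,0 for degrees 0…10.
(1 - 2x)^2 has coefficients 1,-4,4,0,0,0,0,0,0,0,0 for degrees 0…10.
Multiplying by (1 - x^2 + x^4) gives running coefficients 1,-4,3,4,-3,-4,4,0,0,0,0 for degrees 0…10.
Finally multiplying by (1 + x + x^2), the product of all factors after the first has coefficients 1,-3,0,3,4,-3,-3,0,4,0,0 for degrees 0…10.
[x^10] = 1·0 + 4·0 + 6·4 + 4·(-3) = 12.

12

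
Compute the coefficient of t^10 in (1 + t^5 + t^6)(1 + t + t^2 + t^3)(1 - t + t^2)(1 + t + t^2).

(1 + t^5 + t^6) has coefficients 1,0,0,0,0,1,1 for degrees 0…6.
(1 + t + t^2 + t^3) has coefficients 1,1,1,1,0,0,0,0,0,0,0 for degrees 0…10.
Multiplying by (1 - t + t^2) gives running coefficients 1,0,1,1,0,1,0,0,0,0,0 for degrees 0…10.
Finally multiplying by (1 + t + t^2), the product of all factors after the first has coefficients 1,1,2,2,2,2,1,1,0,0,0 for degrees 0…10.
[t^10] = 1·0 + 1·2 + 1·2 = 4.

4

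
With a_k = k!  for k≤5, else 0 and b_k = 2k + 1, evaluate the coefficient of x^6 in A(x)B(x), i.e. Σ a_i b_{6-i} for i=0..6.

Write out a_i and b_{6-i} for i = 0,…,6 and sum the products.
Σ = 1·13 + 1·11 + 2·9 + 6·7 + 24·5 + 120·3 + 0·1 = 564.

564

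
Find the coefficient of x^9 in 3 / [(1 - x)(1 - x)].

The denominator gives the recurrence a_n = 2a_(n−1) − a_(n−2) for n ≥ 2; the numerator fixes a_0 = 3, a_1 = 6.
Iterating: 3, 6, 9, 12, 15, 18, 21, 24, 27, 30, so a_9 = 30.

30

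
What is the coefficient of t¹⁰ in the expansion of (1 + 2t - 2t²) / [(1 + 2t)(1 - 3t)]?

The denominator gives the recurrence a_n = a_(n−1) + 6a_(n−2) for n ≥ 3; the numerator fixes a_0 = 1, a_1 = 3, a_2 = 7.
Iterating: 1, 3, 7, 25, 67, 217, 619, 1921, 5635, 17161, 50971, so a_10 = 50971.

50971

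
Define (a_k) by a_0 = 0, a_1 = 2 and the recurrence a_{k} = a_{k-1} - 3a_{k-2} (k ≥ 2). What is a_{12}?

The ordinary generating function has denominator 1 - q + 3q^2.
Iterating the recurrence: a_0,…,a_{12} = 0, 2, 2, -4, -10, 2, 32, 26, -70, -148, 62, 506, 320.

320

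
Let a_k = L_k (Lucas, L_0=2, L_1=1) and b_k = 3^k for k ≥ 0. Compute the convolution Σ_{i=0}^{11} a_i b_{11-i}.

The convolution is the t^11 coefficient of A(t)B(t).
Σ = 2·177147 + 1·59049 + 3·19683 + 4·6561 + 7·2187 + 11·729 + 18·243 + 29·81 + 47·27 + 76·9 + 123·3 + 199·1 = 531208.

531208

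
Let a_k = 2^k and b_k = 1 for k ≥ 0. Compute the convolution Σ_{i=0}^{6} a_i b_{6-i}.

127

The convolution is the x^6 coefficient of A(x)B(x).
Σ = 1·1 + 2·1 + 4·1 + 8·1 + 16·1 + 32·1 + 64·1 = 127.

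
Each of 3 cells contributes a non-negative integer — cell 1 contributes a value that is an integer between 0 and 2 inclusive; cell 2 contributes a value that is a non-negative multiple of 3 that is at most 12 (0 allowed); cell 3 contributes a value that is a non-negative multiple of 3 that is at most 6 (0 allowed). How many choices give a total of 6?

The generating function for the choices is (1 + x + x^2)·(1 + x^3 + x^6 + x^9 + x^12)·(1 + x^3 + x^6); the count is [x^6].
(1 + x + x^2) has coefficients 1,1,1 for degrees 0…2.
(1 + x^3 + x^6 + x^9 + x^12) has coefficients 1,0,0,1,0,0,1 for degrees 0…6.
Finally multiplying by (1 + x^3 + x^6), the product of all factors after the first has coefficients 1,0,0,2,0,0,3 for degrees 0…6.
[x^6] = 1·3 + 1·0 + 1·0 = 3.

3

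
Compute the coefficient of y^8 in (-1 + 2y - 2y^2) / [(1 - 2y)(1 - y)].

-255

The denominator gives the recurrence a_n = 3a_(n−1) − 2a_(n−2) for n ≥ 3; the numerator fixes a_0 = -1, a_1 = -1, a_2 = -3.
Iterating: -1, -1, -3, -7, -15, -31, -63, -127, -255, so a_8 = -255.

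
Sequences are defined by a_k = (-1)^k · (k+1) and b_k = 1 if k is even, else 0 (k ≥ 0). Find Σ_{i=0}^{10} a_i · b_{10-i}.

36

The convolution is the t^10 coefficient of A(t)B(t).
Σ = 1·1 − 2·0 + 3·1 − 4·0 + 5·1 − 6·0 + 7·1 − 8·0 + 9·1 − 10·0 + 11·1 = 36.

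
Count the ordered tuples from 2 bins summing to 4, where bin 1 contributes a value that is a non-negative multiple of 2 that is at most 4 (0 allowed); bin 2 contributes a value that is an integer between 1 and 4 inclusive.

2

The generating function for the choices is (1 + t² + t⁴)·(t + t² + t³ + t⁴); the count is [t⁴].
(1 + t² + t⁴) has coefficients 1,0,1,0,1 for degrees 0…4.
(t + t² + t³ + t⁴) has coefficients 0,1,1,1,1 for degrees 0…4.
[t⁴] = 1·1 + 1·1 + 1·0 = 2.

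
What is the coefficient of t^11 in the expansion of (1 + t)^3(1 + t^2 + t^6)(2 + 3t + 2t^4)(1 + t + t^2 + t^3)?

45

(1 + t)^3 has coefficients 1,3,3,1 for degrees 0…3.
(1 + t^2 + t^6) has coefficients 1,0,1,0,0,0,1,0,0,0,0,0 for degrees 0…11.
Multiplying by (2 + 3t + 2t^4) gives running coefficients 2,3,2,3,2,0,4,3,0,0,2,0 for degrees 0…11.
Finally multiplying by (1 + t + t^2 + t^3), the product of all factors after the first has coefficients 2,5,7,10,10,7,9,9,7,7,5,2 for degrees 0…11.
[t^11] = 1·2 + 3·5 + 3·7 + 1·7 = 45.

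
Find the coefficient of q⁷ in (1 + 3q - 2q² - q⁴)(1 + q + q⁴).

(1 + 3q - 2q² - q⁴) has coefficients 1,3,-2,0,-1 for degrees 0…4.
(1 + q + q⁴) has coefficients 1,1,0,0,1,0,0,0 for degrees 0…7.
[q⁷] = 1·0 + 3·0 − 2·0 − 1·0 = 0.

0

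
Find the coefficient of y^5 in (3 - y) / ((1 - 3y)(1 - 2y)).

1784

The denominator gives the recurrence a_n = 5a_(n−1) − 6a_(n−2) for n ≥ 2; the numerator fixes a_0 = 3, a_1 = 14.
Iterating: 3, 14, 52, 176, 568, 1784, so a_5 = 1784.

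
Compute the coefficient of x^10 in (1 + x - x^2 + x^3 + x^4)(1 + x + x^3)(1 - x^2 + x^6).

3

(1 + x - x^2 + x^3 + x^4) has coefficients 1,1,-1,1,1 for degrees 0…4.
(1 + x + x^3) has coefficients 1,1,0,1,0,0,0,0,0,0,0 for degrees 0…10.
Finally multiplying by (1 - x^2 + x^6), the product of all factors after the first has coefficients 1,1,-1,0,0,-1,1,1,0,1,0 for degrees 0…10.
[x^10] = 1·0 + 1·1 − 1·0 + 1·1 + 1·1 = 3.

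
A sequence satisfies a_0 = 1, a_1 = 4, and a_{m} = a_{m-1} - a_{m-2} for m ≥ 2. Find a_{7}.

4

The ordinary generating function has denominator 1 - t + t^2.
Iterating the recurrence: a_0,…,a_{7} = 1, 4, 3, -1, -4, -3, 1, 4.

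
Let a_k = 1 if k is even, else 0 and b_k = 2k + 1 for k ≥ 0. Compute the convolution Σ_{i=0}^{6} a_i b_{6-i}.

Write out a_i and b_{6-i} for i = 0,…,6 and sum the products.
Σ = 1·13 + 0·11 + 1·9 + 0·7 + 1·5 + 0·3 + 1·1 = 28.

28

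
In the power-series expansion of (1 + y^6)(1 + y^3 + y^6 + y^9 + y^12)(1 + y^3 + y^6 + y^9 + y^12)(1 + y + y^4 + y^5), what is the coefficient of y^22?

(1 + y^6) has coefficients 1,0,0,0,0,0,1 for degrees 0…6.
(1 + y^3 + y^6 + y^9 + y^12) has coefficients 1,0,0,1,0,0,1,0,0,1,0,0,1,0,0,0,0,0,0,0,0,0,0 for degrees 0…22.
Multiplying by (1 + y^3 + y^6 + y^9 + y^12) gives running coefficients 1,0,0,2,0,0,3,0,0,4,0,0,5,0,0,4,0,0,3,0,0,2,0 for degrees 0…22.
Finally multiplying by (1 + y + y^4 + y^5), the product of all factors after the first has coefficients 1,1,0,2,3,1,3,5,2,4,7,3,5,9,4,4,9,5,3,7,4,2,5 for degrees 0…22.
[y^22] = 1·5 + 1·9 = 14.

14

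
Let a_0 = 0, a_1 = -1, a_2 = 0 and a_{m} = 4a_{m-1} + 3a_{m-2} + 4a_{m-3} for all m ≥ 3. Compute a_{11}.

The ordinary generating function has denominator 1 - 4y - 3y^2 - 4y^3.
Iterating the recurrence: a_0,…,a_{11} = 0, -1, 0, -3, -16, -73, -352, -1691, -8112, -38929, -186816, -896499.

-896499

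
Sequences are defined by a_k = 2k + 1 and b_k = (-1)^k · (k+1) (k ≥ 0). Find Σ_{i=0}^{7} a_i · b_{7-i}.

4

Write out a_i and b_{7-i} for i = 0,…,7 and sum the products.
Σ = 1·(-8) + 3·7 + 5·(-6) + 7·5 + 9·(-4) + 11·3 + 13·(-2) + 15·1 = 4.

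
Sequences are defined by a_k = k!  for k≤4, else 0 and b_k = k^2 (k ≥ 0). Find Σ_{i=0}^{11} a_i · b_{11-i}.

Write out a_i and b_{11-i} for i = 0,…,11 and sum the products.
Σ = 1·121 + 1·100 + 2·81 + 6·64 + 24·49 + 0·36 + 0·25 + 0·16 + 0·9 + 0·4 + 0·1 + 0·0 = 1943.

1943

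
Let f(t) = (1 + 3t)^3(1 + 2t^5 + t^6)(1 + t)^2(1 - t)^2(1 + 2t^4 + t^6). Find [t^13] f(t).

-81

(1 + 3t)^3 has coefficients 1,9,27,27 for degrees 0…3.
(1 + 2t^5 + t^6) has coefficients 1,0,0,0,0,2,1,0,0,0,0,0,0,0 for degrees 0…13.
Multiplying by (1 + t)^2 gives running coefficients 1,2,1,0,0,2,5,4,1,0,0,0,0,0 for degrees 0…13.
Multiplying by (1 - t)^2 gives running coefficients 1,0,-2,0,1,2,1,-4,-2,2,1,0,0,0 for degrees 0…13.
Finally multiplying by (1 + 2t^4 + t^6), the product of all factors after the first has coefficients 1,0,-2,0,3,2,-2,-4,-2,6,4,-6,-3,0 for degrees 0…13.
[t^13] = 1·0 + 9·(-3) + 27·(-6) + 27·4 = -81.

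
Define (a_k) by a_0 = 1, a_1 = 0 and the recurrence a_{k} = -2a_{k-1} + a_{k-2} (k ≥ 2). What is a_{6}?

29

The ordinary generating function has denominator 1 + 2z - z^2.
Iterating the recurrence: a_0,…,a_{6} = 1, 0, 1, -2, 5, -12, 29.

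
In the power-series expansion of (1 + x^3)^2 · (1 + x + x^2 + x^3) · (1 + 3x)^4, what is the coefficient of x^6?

(1 + x^3)^2 has coefficients 1,0,0,2,0,0,1 for degrees 0…6.
(1 + x + x^2 + x^3) has coefficients 1,1,1,1,0,0,0 for degrees 0…6.
Finally multiplying by (1 + 3x)^4, the product of all factors after the first has coefficients 1,13,67,175,255,243,189 for degrees 0…6.
[x^6] = 1·189 + 2·175 + 1·1 = 540.

540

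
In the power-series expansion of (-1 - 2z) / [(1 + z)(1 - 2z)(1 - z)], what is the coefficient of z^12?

-10921

Partial fractions give a closed form: a_n = (1/6)·(-1)^n + (-8/3)·2^n + (3/2)·1^n.
At n = 12: a_12 = -10921.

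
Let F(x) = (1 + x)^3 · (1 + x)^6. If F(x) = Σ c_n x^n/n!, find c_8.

The EGF product rule gives c_8 = Σ_{k_1+k_2=8} C(8; k_1,k_2) · ∏ g_i(k_i), where (1+x)^3 gives the falling factorial (3)_k; (1+x)^6 gives the falling factorial (6)_k.
g_1(k) for k = 0…8: 1, 3, 6, 6, 0, 0, 0, 0, 0.
g_2(k) for k = 0…8: 1, 6, 30, 120, 360, 720, 720, 0, 0.
c_8 = Σ_k C(8,k)·g_1(k)·g_2(8−k) = 28·6·720 + 56·6·720 = 120960 + 241920 = 362880.

362880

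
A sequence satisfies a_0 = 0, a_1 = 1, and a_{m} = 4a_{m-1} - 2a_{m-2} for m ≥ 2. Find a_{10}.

76096

The ordinary generating function has denominator 1 - 4t + 2t^2.
Iterating the recurrence: a_0,…,a_{10} = 0, 1, 4, 14, 48, 164, 560, 1912, 6528, 22288, 76096.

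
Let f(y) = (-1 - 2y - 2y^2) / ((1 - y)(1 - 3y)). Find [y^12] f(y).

The denominator gives the recurrence a_n = 4a_(n−1) − 3a_(n−2) for n ≥ 3; the numerator fixes a_0 = -1, a_1 = -6, a_2 = -23.
Iterating: -1, -6, -23, -74, -227, -686, -2063, -6194, -18587, -55766, -167303, -501914, -1505747, so a_12 = -1505747.

-1505747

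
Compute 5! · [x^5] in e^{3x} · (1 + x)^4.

The EGF product rule gives c_5 = Σ_{k_1+k_2=5} C(5; k_1,k_2) · ∏ g_i(k_i), where e^{3x} gives (3)^k; (1+x)^4 gives the falling factorial (4)_k.
g_1(k) for k = 0…5: 1, 3, 9, 27, 81, 243.
g_2(k) for k = 0…5: 1, 4, 12, 24, 24, 0.
c_5 = Σ_k C(5,k)·g_1(k)·g_2(5−k) = 5·3·24 + 10·9·24 + 10·27·12 + 5·81·4 + 1·243·1 = 360 + 2160 + 3240 + 1620 + 243 = 7623.

7623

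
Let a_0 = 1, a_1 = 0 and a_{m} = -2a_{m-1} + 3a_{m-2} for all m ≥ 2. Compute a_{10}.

The ordinary generating function has denominator 1 + 2q - 3q^2.
Iterating the recurrence: a_0,…,a_{10} = 1, 0, 3, -6, 21, -60, 183, -546, 1641, -4920, 14763.

14763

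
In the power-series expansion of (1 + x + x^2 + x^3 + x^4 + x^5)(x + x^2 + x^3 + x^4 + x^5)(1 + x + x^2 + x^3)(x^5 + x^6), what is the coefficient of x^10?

24

(1 + x + x^2 + x^3 + x^4 + x^5) has coefficients 1,1,1,1,1,1 for degrees 0…5.
(x + x^2 + x^3 + x^4 + x^5) has coefficients 0,1,1,1,1,1,0,0,0,0,0 for degrees 0…10.
Multiplying by (1 + x + x^2 + x^3) gives running coefficients 0,1,2,3,4,4,3,2,1,0,0 for degrees 0…10.
Finally multiplying by (x^5 + x^6), the product of all factors after the first has coefficients 0,0,0,0,0,0,1,3,5,7,8 for degrees 0…10.
[x^10] = 1·8 + 1·7 + 1·5 + 1·3 + 1·1 + 1·0 = 24.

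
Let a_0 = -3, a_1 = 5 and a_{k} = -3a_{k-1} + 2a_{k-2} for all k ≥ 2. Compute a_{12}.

-6753477

The ordinary generating function has denominator 1 + 3z - 2z^2.
Iterating the recurrence: a_0,…,a_{12} = -3, 5, -21, 73, -261, 929, -3309, 11785, -41973, 149489, -532413, 1896217, -6753477.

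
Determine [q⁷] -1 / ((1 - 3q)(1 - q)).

-3280

Partial fractions give a closed form: a_n = (-3/2)·3^n + (1/2)·1^n.
At n = 7: a_7 = -3280.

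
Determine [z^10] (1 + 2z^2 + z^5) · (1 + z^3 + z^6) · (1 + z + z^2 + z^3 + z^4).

(1 + 2z^2 + z^5) has coefficients 1,0,2,0,0,1 for degrees 0…5.
(1 + z^3 + z^6) has coefficients 1,0,0,1,0,0,1,0,0,0,0 for degrees 0…10.
Finally multiplying by (1 + z + z^2 + z^3 + z^4), the product of all factors after the first has coefficients 1,1,1,2,2,1,2,2,1,1,1 for degrees 0…10.
[z^10] = 1·1 + 2·1 + 1·1 = 4.

4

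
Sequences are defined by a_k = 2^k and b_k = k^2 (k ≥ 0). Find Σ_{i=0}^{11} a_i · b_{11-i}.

12117

The convolution is the t^11 coefficient of A(t)B(t).
Σ = 1·121 + 2·100 + 4·81 + 8·64 + 16·49 + 32·36 + 64·25 + 128·16 + 256·9 + 512·4 + 1024·1 + 2048·0 = 12117.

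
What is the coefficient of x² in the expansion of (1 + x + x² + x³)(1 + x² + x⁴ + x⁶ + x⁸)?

2

(1 + x + x² + x³) has coefficients 1,1,1 for degrees 0…2.
(1 + x² + x⁴ + x⁶ + x⁸) has coefficients 1,0,1 for degrees 0…2.
[x²] = 1·1 + 1·0 + 1·1 = 2.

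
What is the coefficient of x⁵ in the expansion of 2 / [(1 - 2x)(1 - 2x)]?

384

The denominator gives the recurrence a_n = 4a_(n−1) − 4a_(n−2) for n ≥ 2; the numerator fixes a_0 = 2, a_1 = 8.
Iterating: 2, 8, 24, 64, 160, 384, so a_5 = 384.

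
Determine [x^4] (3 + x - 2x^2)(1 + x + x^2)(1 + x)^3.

(3 + x - 2x^2) has coefficients 3,1,-2 for degrees 0…2.
(1 + x + x^2) has coefficients 1,1,1,0,0 for degrees 0…4.
Finally multiplying by (1 + x)^3, the product of all factors after the first has coefficients 1,4,7,7,4 for degrees 0…4.
[x^4] = 3·4 + 1·7 − 2·7 = 5.

5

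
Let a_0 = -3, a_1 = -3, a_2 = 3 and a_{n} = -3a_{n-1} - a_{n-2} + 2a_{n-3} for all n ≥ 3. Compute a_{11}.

-5547

The ordinary generating function has denominator 1 + 3t + t^2 - 2t^3.
Iterating the recurrence: a_0,…,a_{11} = -3, -3, 3, -12, 27, -63, 138, -297, 627, -1308, 2703, -5547.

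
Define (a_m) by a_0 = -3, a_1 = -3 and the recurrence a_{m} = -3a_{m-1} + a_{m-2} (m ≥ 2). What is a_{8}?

8214

The ordinary generating function has denominator 1 + 3t - t^2.
Iterating the recurrence: a_0,…,a_{8} = -3, -3, 6, -21, 69, -228, 753, -2487, 8214.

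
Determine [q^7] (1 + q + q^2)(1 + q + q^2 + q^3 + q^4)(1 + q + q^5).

4

(1 + q + q^2) has coefficients 1,1,1 for degrees 0…2.
(1 + q + q^2 + q^3 + q^4) has coefficients 1,1,1,1,1,0,0,0 for degrees 0…7.
Finally multiplying by (1 + q + q^5), the product of all factors after the first has coefficients 1,2,2,2,2,2,1,1 for degrees 0…7.
[q^7] = 1·1 + 1·1 + 1·2 = 4.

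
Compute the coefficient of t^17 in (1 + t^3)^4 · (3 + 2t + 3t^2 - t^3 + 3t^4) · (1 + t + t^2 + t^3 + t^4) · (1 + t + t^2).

(1 + t^3)^4 has coefficients 1,0,0,4,0,0,6,0,0,4,0,0,1 for degrees 0…12.
(3 + 2t + 3t^2 - t^3 + 3t^4) has coefficients 3,2,3,-1,3,0,0,0,0,0,0,0,0,0,0,0,0,0 for degrees 0…17.
Multiplying by (1 + t + t^2 + t^3 + t^4) gives running coefficients 3,5,8,7,10,7,5,2,3,0,0,0,0,0,0,0,0,0 for degrees 0…17.
Finally multiplying by (1 + t + t^2), the product of all factors after the first has coefficients 3,8,16,20,25,24,22,14,10,5,3,0,0,0,0,0,0,0 for degrees 0…17.
[t^17] = 1·0 + 4·0 + 6·0 + 4·10 + 1·24 = 64.

64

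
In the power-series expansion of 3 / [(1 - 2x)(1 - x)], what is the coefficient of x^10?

Partial fractions give a closed form: a_n = (6)·2^n + (-3)·1^n.
At n = 10: a_10 = 6141.

6141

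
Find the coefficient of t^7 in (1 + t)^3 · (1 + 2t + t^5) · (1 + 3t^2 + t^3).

(1 + t)^3 has coefficients 1,3,3,1 for degrees 0…3.
(1 + 2t + t^5) has coefficients 1,2,0,0,0,1,0,0 for degrees 0…7.
Finally multiplying by (1 + 3t^2 + t^3), the product of all factors after the first has coefficients 1,2,3,7,2,1,0,3 for degrees 0…7.
[t^7] = 1·3 + 3·0 + 3·1 + 1·2 = 8.

8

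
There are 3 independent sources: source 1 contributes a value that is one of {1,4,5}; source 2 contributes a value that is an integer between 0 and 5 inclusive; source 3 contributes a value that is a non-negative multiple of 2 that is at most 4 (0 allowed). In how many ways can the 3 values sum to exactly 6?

6

The generating function for the choices is (z + z⁴ + z⁵)·(1 + z + z² + z³ + z⁴ + z⁵)·(1 + z² + z⁴); the count is [z⁶].
(z + z⁴ + z⁵) has coefficients 0,1,0,0,1,1 for degrees 0…5.
(1 + z + z² + z³ + z⁴ + z⁵) has coefficients 1,1,1,1,1,1,0 for degrees 0…6.
Finally multiplying by (1 + z² + z⁴), the product of all factors after the first has coefficients 1,1,2,2,3,3,2 for degrees 0…6.
[z⁶] = 1·3 + 1·2 + 1·1 = 6.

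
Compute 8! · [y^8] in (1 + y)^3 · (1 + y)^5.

The EGF product rule gives c_8 = Σ_{k_1+k_2=8} C(8; k_1,k_2) · ∏ g_i(k_i), where (1+y)^3 gives the falling factorial (3)_k; (1+y)^5 gives the falling factorial (5)_k.
g_1(k) for k = 0…8: 1, 3, 6, 6, 0, 0, 0, 0, 0.
g_2(k) for k = 0…8: 1, 5, 20, 60, 120, 120, 0, 0, 0.
c_8 = Σ_k C(8,k)·g_1(k)·g_2(8−k) = 56·6·120 = 40320.

40320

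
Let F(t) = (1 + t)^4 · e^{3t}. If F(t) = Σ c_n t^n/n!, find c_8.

784161

The EGF product rule gives c_8 = Σ_{k_1+k_2=8} C(8; k_1,k_2) · ∏ g_i(k_i), where (1+t)^4 gives the falling factorial (4)_k; e^{3t} gives (3)^k.
g_1(k) for k = 0…8: 1, 4, 12, 24, 24, 0, 0, 0, 0.
g_2(k) for k = 0…8: 1, 3, 9, 27, 81, 243, 729, 2187, 6561.
c_8 = Σ_k C(8,k)·g_1(k)·g_2(8−k) = 1·1·6561 + 8·4·2187 + 28·12·729 + 56·24·243 + 70·24·81 = 6561 + 69984 + 244944 + 326592 + 136080 = 784161.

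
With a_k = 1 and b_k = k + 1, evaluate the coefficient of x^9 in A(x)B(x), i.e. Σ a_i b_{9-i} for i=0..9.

55

This is [x^9] in the product of the two ordinary generating functions.
Σ = 1·10 + 1·9 + 1·8 + 1·7 + 1·6 + 1·5 + 1·4 + 1·3 + 1·2 + 1·1 = 55.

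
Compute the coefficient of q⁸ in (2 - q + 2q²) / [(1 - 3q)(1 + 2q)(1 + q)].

Partial fractions give a closed form: a_n = (17/20)·3^n + (12/5)·(-2)^n + (-5/4)·(-1)^n.
At n = 8: a_8 = 6190.

6190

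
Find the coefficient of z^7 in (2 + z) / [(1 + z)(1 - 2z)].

Partial fractions give a closed form: a_n = (1/3)·(-1)^n + (5/3)·2^n.
At n = 7: a_7 = 213.

213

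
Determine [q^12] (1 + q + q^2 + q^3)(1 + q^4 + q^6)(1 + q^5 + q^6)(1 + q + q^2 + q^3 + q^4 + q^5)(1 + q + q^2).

(1 + q + q^2 + q^3) has coefficients 1,1,1,1 for degrees 0…3.
(1 + q^4 + q^6) has coefficients 1,0,0,0,1,0,1,0,0,0,0,0,0 for degrees 0…12.
Multiplying by (1 + q^5 + q^6) gives running coefficients 1,0,0,0,1,1,2,0,0,1,1,1,1 for degrees 0…12.
Multiplying by (1 + q + q^2 + q^3 + q^4 + q^5) gives running coefficients 1,1,1,1,2,3,4,4,4,5,5,5,4 for degrees 0…12.
Finally multiplying by (1 + q + q^2), the product of all factors after the first has coefficients 1,2,3,3,4,6,9,11,12,13,14,15,14 for degrees 0…12.
[q^12] = 1·14 + 1·15 + 1·14 + 1·13 = 56.

56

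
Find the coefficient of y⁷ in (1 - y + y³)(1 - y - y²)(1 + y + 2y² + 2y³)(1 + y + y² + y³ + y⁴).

-4

(1 - y + y³) has coefficients 1,-1,0,1 for degrees 0…3.
(1 - y - y²) has coefficients 1,-1,-1,0,0,0,0,0 for degrees 0…7.
Multiplying by (1 + y + 2y² + 2y³) gives running coefficients 1,0,0,-1,-4,-2,0,0 for degrees 0…7.
Finally multiplying by (1 + y + y² + y³ + y⁴), the product of all factors after the first has coefficients 1,1,1,0,-4,-7,-7,-7 for degrees 0…7.
[y⁷] = 1·(-7) − 1·(-7) + 1·(-4) = -4.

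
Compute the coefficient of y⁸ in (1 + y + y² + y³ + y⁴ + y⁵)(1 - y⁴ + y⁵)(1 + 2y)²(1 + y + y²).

8

(1 + y + y² + y³ + y⁴ + y⁵) has coefficients 1,1,1,1,1,1 for degrees 0…5.
(1 - y⁴ + y⁵) has coefficients 1,0,0,0,-1,1,0,0,0 for degrees 0…8.
Multiplying by (1 + 2y)² gives running coefficients 1,4,4,0,-1,-3,0,4,0 for degrees 0…8.
Finally multiplying by (1 + y + y²), the product of all factors after the first has coefficients 1,5,9,8,3,-4,-4,1,4 for degrees 0…8.
[y⁸] = 1·4 + 1·1 + 1·(-4) + 1·(-4) + 1·3 + 1·8 = 8.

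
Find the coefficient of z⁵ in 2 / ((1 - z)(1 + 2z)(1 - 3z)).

420

The denominator gives the recurrence a_n = 2a_(n−1) + 5a_(n−2) − 6a_(n−3) for n ≥ 3; the numerator fixes a_0 = 2, a_1 = 4, a_2 = 18.
Iterating: 2, 4, 18, 44, 154, 420, so a_5 = 420.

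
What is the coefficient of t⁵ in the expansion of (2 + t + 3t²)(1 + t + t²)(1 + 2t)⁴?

360

(2 + t + 3t²) has coefficients 2,1,3 for degrees 0…2.
(1 + t + t²) has coefficients 1,1,1,0,0,0 for degrees 0…5.
Finally multiplying by (1 + 2t)⁴, the product of all factors after the first has coefficients 1,9,33,64,72,48 for degrees 0…5.
[t⁵] = 2·48 + 1·72 + 3·64 = 360.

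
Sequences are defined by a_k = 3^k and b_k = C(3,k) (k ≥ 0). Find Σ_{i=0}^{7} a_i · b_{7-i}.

The convolution is the x^7 coefficient of A(x)B(x).
Σ = 1·0 + 3·0 + 9·0 + 27·0 + 81·1 + 243·3 + 729·3 + 2187·1 = 5184.

5184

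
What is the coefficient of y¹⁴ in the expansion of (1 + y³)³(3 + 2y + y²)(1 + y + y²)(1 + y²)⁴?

150

(1 + y³)³ has coefficients 1,0,0,3,0,0,3,0,0,1 for degrees 0…9.
(3 + 2y + y²) has coefficients 3,2,1,0,0,0,0,0,0,0,0,0,0,0,0 for degrees 0…14.
Multiplying by (1 + y + y²) gives running coefficients 3,5,6,3,1,0,0,0,0,0,0,0,0,0,0 for degrees 0…14.
Finally multiplying by (1 + y²)⁴, the product of all factors after the first has coefficients 3,5,18,23,43,42,52,38,33,17,10,3,1,0,0 for degrees 0…14.
[y¹⁴] = 1·0 + 3·3 + 3·33 + 1·42 = 150.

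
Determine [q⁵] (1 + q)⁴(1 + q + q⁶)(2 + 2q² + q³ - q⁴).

27

(1 + q)⁴ has coefficients 1,4,6,4,1 for degrees 0…4.
(1 + q + q⁶) has coefficients 1,1,0,0,0,0 for degrees 0…5.
Finally multiplying by (2 + 2q² + q³ - q⁴), the product of all factors after the first has coefficients 2,2,2,3,0,-1 for degrees 0…5.
[q⁵] = 1·(-1) + 4·0 + 6·3 + 4·2 + 1·2 = 27.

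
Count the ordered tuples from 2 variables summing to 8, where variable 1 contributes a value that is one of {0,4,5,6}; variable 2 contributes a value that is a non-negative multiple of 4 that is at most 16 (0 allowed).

2

The generating function for the choices is (1 + z⁴ + z⁵ + z⁶)·(1 + z⁴ + z⁸ + z¹² + z¹⁶); the count is [z⁸].
(1 + z⁴ + z⁵ + z⁶) has coefficients 1,0,0,0,1,1,1 for degrees 0…6.
(1 + z⁴ + z⁸ + z¹² + z¹⁶) has coefficients 1,0,0,0,1,0,0,0,1 for degrees 0…8.
[z⁸] = 1·1 + 1·1 + 1·0 + 1·0 = 2.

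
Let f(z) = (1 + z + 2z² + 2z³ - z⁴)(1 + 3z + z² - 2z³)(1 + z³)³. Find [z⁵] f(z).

(1 + z + 2z² + 2z³ - z⁴) has coefficients 1,1,2,2,-1 for degrees 0…4.
(1 + 3z + z² - 2z³) has coefficients 1,3,1,-2,0,0 for degrees 0…5.
Finally multiplying by (1 + z³)³, the product of all factors after the first has coefficients 1,3,1,1,9,3 for degrees 0…5.
[z⁵] = 1·3 + 1·9 + 2·1 + 2·1 − 1·3 = 13.

13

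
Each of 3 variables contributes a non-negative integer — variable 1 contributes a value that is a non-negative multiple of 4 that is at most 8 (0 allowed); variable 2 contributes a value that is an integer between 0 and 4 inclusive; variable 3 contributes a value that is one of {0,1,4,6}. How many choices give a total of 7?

The generating function for the choices is (1 + x⁴ + x⁸)·(1 + x + x² + x³ + x⁴)·(1 + x + x⁴ + x⁶); the count is [x⁷].
(1 + x⁴ + x⁸) has coefficients 1,0,0,0,1,0,0,0 for degrees 0…7.
(1 + x + x² + x³ + x⁴) has coefficients 1,1,1,1,1,0,0,0 for degrees 0…7.
Finally multiplying by (1 + x + x⁴ + x⁶), the product of all factors after the first has coefficients 1,2,2,2,3,2,2,2 for degrees 0…7.
[x⁷] = 1·2 + 1·2 = 4.

4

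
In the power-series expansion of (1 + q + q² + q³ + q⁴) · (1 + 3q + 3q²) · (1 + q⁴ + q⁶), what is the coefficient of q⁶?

11

(1 + q + q² + q³ + q⁴) has coefficients 1,1,1,1,1 for degrees 0…4.
(1 + 3q + 3q²) has coefficients 1,3,3,0,0,0,0 for degrees 0…6.
Finally multiplying by (1 + q⁴ + q⁶), the product of all factors after the first has coefficients 1,3,3,0,1,3,4 for degrees 0…6.
[q⁶] = 1·4 + 1·3 + 1·1 + 1·0 + 1·3 = 11.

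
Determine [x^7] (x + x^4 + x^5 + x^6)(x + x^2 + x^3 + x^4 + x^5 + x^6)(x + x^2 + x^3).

(x + x^4 + x^5 + x^6) has coefficients 0,1,0,0,1,1,1 for degrees 0…6.
(x + x^2 + x^3 + x^4 + x^5 + x^6) has coefficients 0,1,1,1,1,1,1,0 for degrees 0…7.
Finally multiplying by (x + x^2 + x^3), the product of all factors after the first has coefficients 0,0,1,2,3,3,3,3 for degrees 0…7.
[x^7] = 1·3 + 1·2 + 1·1 + 1·0 = 6.

6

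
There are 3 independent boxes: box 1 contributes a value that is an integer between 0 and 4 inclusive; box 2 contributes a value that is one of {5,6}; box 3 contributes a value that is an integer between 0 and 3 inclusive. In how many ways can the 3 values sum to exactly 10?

The generating function for the choices is (1 + z + z² + z³ + z⁴)·(z⁵ + z⁶)·(1 + z + z² + z³); the count is [z¹⁰].
(1 + z + z² + z³ + z⁴) has coefficients 1,1,1,1,1 for degrees 0…4.
(z⁵ + z⁶) has coefficients 0,0,0,0,0,1,1,0,0,0,0 for degrees 0…10.
Finally multiplying by (1 + z + z² + z³), the product of all factors after the first has coefficients 0,0,0,0,0,1,2,2,2,1,0 for degrees 0…10.
[z¹⁰] = 1·0 + 1·1 + 1·2 + 1·2 + 1·2 = 7.

7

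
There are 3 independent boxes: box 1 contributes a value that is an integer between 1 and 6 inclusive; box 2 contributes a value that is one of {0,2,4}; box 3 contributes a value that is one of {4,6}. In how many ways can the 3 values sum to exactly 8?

3

The generating function for the choices is (x + x^2 + x^3 + x^4 + x^5 + x^6)·(1 + x^2 + x^4)·(x^4 + x^6); the count is [x^8].
(x + x^2 + x^3 + x^4 + x^5 + x^6) has coefficients 0,1,1,1,1,1,1 for degrees 0…6.
(1 + x^2 + x^4) has coefficients 1,0,1,0,1,0,0,0,0 for degrees 0…8.
Finally multiplying by (x^4 + x^6), the product of all factors after the first has coefficients 0,0,0,0,1,0,2,0,2 for degrees 0…8.
[x^8] = 1·0 + 1·2 + 1·0 + 1·1 + 1·0 + 1·0 = 3.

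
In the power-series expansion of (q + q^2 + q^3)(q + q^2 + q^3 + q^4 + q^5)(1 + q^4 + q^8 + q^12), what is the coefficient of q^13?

(q + q^2 + q^3) has coefficients 0,1,1,1 for degrees 0…3.
(q + q^2 + q^3 + q^4 + q^5) has coefficients 0,1,1,1,1,1,0,0,0,0,0,0,0,0 for degrees 0…13.
Finally multiplying by (1 + q^4 + q^8 + q^12), the product of all factors after the first has coefficients 0,1,1,1,1,2,1,1,1,2,1,1,1,2 for degrees 0…13.
[q^13] = 1·1 + 1·1 + 1·1 = 3.

3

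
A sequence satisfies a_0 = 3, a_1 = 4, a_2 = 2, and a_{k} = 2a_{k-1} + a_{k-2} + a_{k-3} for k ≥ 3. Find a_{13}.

The ordinary generating function has denominator 1 - 2q - q^2 - q^3.
Iterating the recurrence: a_0,…,a_{13} = 3, 4, 2, 11, 28, 69, 177, 451, 1148, 2924, 7447, 18966, 48303, 123019.

123019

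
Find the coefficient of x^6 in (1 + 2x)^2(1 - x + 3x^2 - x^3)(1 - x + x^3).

(1 + 2x)^2 has coefficients 1,4,4 for degrees 0…2.
(1 - x + 3x^2 - x^3) has coefficients 1,-1,3,-1,0,0,0 for degrees 0…6.
Finally multiplying by (1 - x + x^3), the product of all factors after the first has coefficients 1,-2,4,-3,0,3,-1 for degrees 0…6.
[x^6] = 1·(-1) + 4·3 + 4·0 = 11.

11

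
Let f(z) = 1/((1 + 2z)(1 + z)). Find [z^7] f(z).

Partial fractions give a closed form: a_n = (2)·(-2)^n + (-1)·(-1)^n.
At n = 7: a_7 = -255.

-255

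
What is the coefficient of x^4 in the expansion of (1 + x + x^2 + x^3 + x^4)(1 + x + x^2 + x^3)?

4

(1 + x + x^2 + x^3 + x^4) has coefficients 1,1,1,1,1 for degrees 0…4.
(1 + x + x^2 + x^3) has coefficients 1,1,1,1,0 for degrees 0…4.
[x^4] = 1·0 + 1·1 + 1·1 + 1·1 + 1·1 = 4.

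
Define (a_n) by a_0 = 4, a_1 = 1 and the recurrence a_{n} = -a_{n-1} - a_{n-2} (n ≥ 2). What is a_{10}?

The ordinary generating function has denominator 1 + y + y^2.
Iterating the recurrence: a_0,…,a_{10} = 4, 1, -5, 4, 1, -5, 4, 1, -5, 4, 1.

1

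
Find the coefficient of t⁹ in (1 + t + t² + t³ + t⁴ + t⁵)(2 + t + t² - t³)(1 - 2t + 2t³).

4

(1 + t + t² + t³ + t⁴ + t⁵) has coefficients 1,1,1,1,1,1 for degrees 0…5.
(2 + t + t² - t³) has coefficients 2,1,1,-1,0,0,0,0,0,0 for degrees 0…9.
Finally multiplying by (1 - 2t + 2t³), the product of all factors after the first has coefficients 2,-3,-1,1,4,2,-2,0,0,0 for degrees 0…9.
[t⁹] = 1·0 + 1·0 + 1·0 + 1·(-2) + 1·2 + 1·4 = 4.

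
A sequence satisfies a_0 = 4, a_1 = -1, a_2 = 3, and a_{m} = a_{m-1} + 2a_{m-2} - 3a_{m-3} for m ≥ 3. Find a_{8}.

27

The ordinary generating function has denominator 1 - x - 2x^2 + 3x^3.
Iterating the recurrence: a_0,…,a_{8} = 4, -1, 3, -11, -2, -33, -4, -64, 27.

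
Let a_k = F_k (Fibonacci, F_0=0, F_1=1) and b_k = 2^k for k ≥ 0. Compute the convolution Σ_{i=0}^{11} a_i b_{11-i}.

The convolution is the x^11 coefficient of A(x)B(x).
Σ = 0·2048 + 1·1024 + 1·512 + 2·256 + 3·128 + 5·64 + 8·32 + 13·16 + 21·8 + 34·4 + 55·2 + 89·1 = 3719.

3719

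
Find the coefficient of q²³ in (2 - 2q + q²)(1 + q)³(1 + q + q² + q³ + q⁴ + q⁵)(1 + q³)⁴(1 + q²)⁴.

134

(2 - 2q + q²) has coefficients 2,-2,1 for degrees 0…2.
(1 + q)³ has coefficients 1,3,3,1,0,0,0,0,0,0,0,0,0,0,0,0,0,0,0,0,0,0,0,0 for degrees 0…23.
Multiplying by (1 + q + q² + q³ + q⁴ + q⁵) gives running coefficients 1,4,7,8,8,8,7,4,1,0,0,0,0,0,0,0,0,0,0,0,0,0,0,0 for degrees 0…23.
Multiplying by (1 + q³)⁴ gives running coefficients 1,4,7,12,24,36,45,60,75,80,80,80,75,60,45,36,24,12,7,4,1,0,0,0 for degrees 0…23.
Finally multiplying by (1 + q²)⁴, the product of all factors after the first has coefficients 1,4,11,28,58,108,187,292,428,588,753,916,1049,1136,1170,1136,1049,916,753,588,428,292,187,108 for degrees 0…23.
[q²³] = 2·108 − 2·187 + 1·292 = 134.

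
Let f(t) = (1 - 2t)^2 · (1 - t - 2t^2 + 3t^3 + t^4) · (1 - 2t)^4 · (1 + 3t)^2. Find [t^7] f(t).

(1 - 2t)^2 has coefficients 1,-4,4 for degrees 0…2.
(1 - t - 2t^2 + 3t^3 + t^4) has coefficients 1,-1,-2,3,1,0,0,0 for degrees 0…7.
Multiplying by (1 - 2t)^4 gives running coefficients 1,-9,30,-37,-23,112,-104,16 for degrees 0…7.
Finally multiplying by (1 + 3t)^2, the product of all factors after the first has coefficients 1,-3,-15,62,25,-359,361,400 for degrees 0…7.
[t^7] = 1·400 − 4·361 + 4·(-359) = -2480.

-2480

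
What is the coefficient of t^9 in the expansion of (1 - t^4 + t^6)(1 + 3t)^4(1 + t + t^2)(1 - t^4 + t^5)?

(1 - t^4 + t^6) has coefficients 1,0,0,0,-1,0,1 for degrees 0…6.
(1 + 3t)^4 has coefficients 1,12,54,108,81,0,0,0,0,0 for degrees 0…9.
Multiplying by (1 + t + t^2) gives running coefficients 1,13,67,174,243,189,81,0,0,0 for degrees 0…9.
Finally multiplying by (1 - t^4 + t^5), the product of all factors after the first has coefficients 1,13,67,174,242,177,27,-107,-69,54 for degrees 0…9.
[t^9] = 1·54 − 1·177 + 1·174 = 51.

51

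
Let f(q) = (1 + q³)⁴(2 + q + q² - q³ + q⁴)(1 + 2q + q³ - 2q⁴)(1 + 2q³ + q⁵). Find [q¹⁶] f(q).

32

(1 + q³)⁴ has coefficients 1,0,0,4,0,0,6,0,0,4,0,0,1 for degrees 0…12.
(2 + q + q² - q³ + q⁴) has coefficients 2,1,1,-1,1,0,0,0,0,0,0,0,0,0,0,0,0 for degrees 0…16.
Multiplying by (1 + 2q + q³ - 2q⁴) gives running coefficients 2,5,3,3,-4,1,-3,3,-2,0,0,0,0,0,0,0,0 for degrees 0…16.
Finally multiplying by (1 + 2q³ + q⁵), the product of all factors after the first has coefficients 2,5,3,7,6,9,8,-2,3,-10,7,-7,3,-2,0,0,0 for degrees 0…16.
[q¹⁶] = 1·0 + 4·(-2) + 6·7 + 4·(-2) + 1·6 = 32.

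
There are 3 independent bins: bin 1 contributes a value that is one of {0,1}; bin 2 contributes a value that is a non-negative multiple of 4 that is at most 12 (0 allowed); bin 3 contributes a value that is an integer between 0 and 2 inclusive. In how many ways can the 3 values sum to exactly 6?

2

The generating function for the choices is (1 + z)·(1 + z^4 + z^8 + z^12)·(1 + z + z^2); the count is [z^6].
(1 + z) has coefficients 1,1 for degrees 0…1.
(1 + z^4 + z^8 + z^12) has coefficients 1,0,0,0,1,0,0 for degrees 0…6.
Finally multiplying by (1 + z + z^2), the product of all factors after the first has coefficients 1,1,1,0,1,1,1 for degrees 0…6.
[z^6] = 1·1 + 1·1 = 2.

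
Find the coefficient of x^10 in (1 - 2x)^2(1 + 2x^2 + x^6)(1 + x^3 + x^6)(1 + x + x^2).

7

(1 - 2x)^2 has coefficients 1,-4,4 for degrees 0…2.
(1 + 2x^2 + x^6) has coefficients 1,0,2,0,0,0,1,0,0,0,0 for degrees 0…10.
Multiplying by (1 + x^3 + x^6) gives running coefficients 1,0,2,1,0,2,2,0,2,1,0 for degrees 0…10.
Finally multiplying by (1 + x + x^2), the product of all factors after the first has coefficients 1,1,3,3,3,3,4,4,4,3,3 for degrees 0…10.
[x^10] = 1·3 − 4·3 + 4·4 = 7.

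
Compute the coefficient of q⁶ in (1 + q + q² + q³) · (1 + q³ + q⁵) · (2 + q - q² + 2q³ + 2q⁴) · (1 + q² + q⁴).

20

(1 + q + q² + q³) has coefficients 1,1,1,1 for degrees 0…3.
(1 + q³ + q⁵) has coefficients 1,0,0,1,0,1,0 for degrees 0…6.
Multiplying by (2 + q - q² + 2q³ + 2q⁴) gives running coefficients 2,1,-1,4,3,1,3 for degrees 0…6.
Finally multiplying by (1 + q² + q⁴), the product of all factors after the first has coefficients 2,1,1,5,4,6,5 for degrees 0…6.
[q⁶] = 1·5 + 1·6 + 1·4 + 1·5 = 20.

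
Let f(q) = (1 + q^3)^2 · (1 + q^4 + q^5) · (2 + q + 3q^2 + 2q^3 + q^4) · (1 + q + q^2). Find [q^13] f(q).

(1 + q^3)^2 has coefficients 1,0,0,2,0,0,1 for degrees 0…6.
(1 + q^4 + q^5) has coefficients 1,0,0,0,1,1,0,0,0,0,0,0,0,0 for degrees 0…13.
Multiplying by (2 + q + 3q^2 + 2q^3 + q^4) gives running coefficients 2,1,3,2,3,3,4,5,3,1,0,0,0,0 for degrees 0…13.
Finally multiplying by (1 + q + q^2), the product of all factors after the first has coefficients 2,3,6,6,8,8,10,12,12,9,4,1,0,0 for degrees 0…13.
[q^13] = 1·0 + 2·4 + 1·12 = 20.

20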